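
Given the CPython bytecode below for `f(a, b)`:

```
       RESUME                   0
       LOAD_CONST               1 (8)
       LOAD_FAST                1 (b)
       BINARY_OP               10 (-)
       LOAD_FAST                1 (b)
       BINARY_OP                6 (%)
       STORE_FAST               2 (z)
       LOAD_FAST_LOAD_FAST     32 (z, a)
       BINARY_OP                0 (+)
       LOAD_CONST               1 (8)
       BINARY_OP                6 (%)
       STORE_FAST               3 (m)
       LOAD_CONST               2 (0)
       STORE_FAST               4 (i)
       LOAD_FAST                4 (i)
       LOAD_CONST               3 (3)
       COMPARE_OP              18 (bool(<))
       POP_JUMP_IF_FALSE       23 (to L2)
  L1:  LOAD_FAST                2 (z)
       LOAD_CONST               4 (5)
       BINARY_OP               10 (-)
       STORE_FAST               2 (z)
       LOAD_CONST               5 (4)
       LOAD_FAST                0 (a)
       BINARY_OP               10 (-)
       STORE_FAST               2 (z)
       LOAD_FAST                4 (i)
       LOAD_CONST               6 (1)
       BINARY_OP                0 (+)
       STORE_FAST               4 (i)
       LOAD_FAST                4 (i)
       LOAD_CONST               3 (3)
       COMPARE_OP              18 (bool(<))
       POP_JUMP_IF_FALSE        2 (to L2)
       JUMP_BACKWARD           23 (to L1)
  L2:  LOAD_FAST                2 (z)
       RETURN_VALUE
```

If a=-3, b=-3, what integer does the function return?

7

LOAD_CONST → push 8. Stack: [8]
LOAD_FAST b → push -3. Stack: [8, -3]
BINARY_OP - → 8 - -3 = 11. Stack: [11]
LOAD_FAST b → push -3. Stack: [11, -3]
BINARY_OP % → 11 % -3 = -1. Stack: [-1]
STORE_FAST z → z=-1. Stack: []
LOAD_FAST_LOAD_FAST z,a → push -1,-3. Stack: [-1, -3]
BINARY_OP + → -1 + -3 = -4. Stack: [-4]
LOAD_CONST → push 8. Stack: [-4, 8]
BINARY_OP % → -4 % 8 = 4. Stack: [4]
STORE_FAST m → m=4. Stack: []
LOAD_CONST → push 0. Stack: [0]
STORE_FAST i → i=0. Stack: []
LOAD_FAST i → push 0. Stack: [0]
LOAD_CONST → push 3. Stack: [0, 3]
COMPARE_OP bool(<) → 0 vs 3 = True. Stack: [True]
POP_JUMP_IF_FALSE → pop True; no jump. Stack: []
LOAD_FAST z → push -1. Stack: [-1]
LOAD_CONST → push 5. Stack: [-1, 5]
BINARY_OP - → -1 - 5 = -6. Stack: [-6]
STORE_FAST z → z=-6. Stack: []
LOAD_CONST → push 4. Stack: [4]
LOAD_FAST a → push -3. Stack: [4, -3]
BINARY_OP - → 4 - -3 = 7. Stack: [7]
STORE_FAST z → z=7. Stack: []
LOAD_FAST i → push 0. Stack: [0]
LOAD_CONST → push 1. Stack: [0, 1]
BINARY_OP + → 0 + 1 = 1. Stack: [1]
STORE_FAST i → i=1. Stack: []
LOAD_FAST i → push 1. Stack: [1]
LOAD_CONST → push 3. Stack: [1, 3]
COMPARE_OP bool(<) → 1 vs 3 = True. Stack: [True]
POP_JUMP_IF_FALSE → pop True; no jump. Stack: []
LOAD_FAST z → push 7. Stack: [7]
LOAD_CONST → push 5. Stack: [7, 5]
BINARY_OP - → 7 - 5 = 2. Stack: [2]
STORE_FAST z → z=2. Stack: []
LOAD_CONST → push 4. Stack: [4]
LOAD_FAST a → push -3. Stack: [4, -3]
BINARY_OP - → 4 - -3 = 7. Stack: [7]
STORE_FAST z → z=7. Stack: []
LOAD_FAST i → push 1. Stack: [1]
LOAD_CONST → push 1. Stack: [1, 1]
BINARY_OP + → 1 + 1 = 2. Stack: [2]
STORE_FAST i → i=2. Stack: []
LOAD_FAST i → push 2. Stack: [2]
LOAD_CONST → push 3. Stack: [2, 3]
COMPARE_OP bool(<) → 2 vs 3 = True. Stack: [True]
POP_JUMP_IF_FALSE → pop True; no jump. Stack: []
LOAD_FAST z → push 7. Stack: [7]
LOAD_CONST → push 5. Stack: [7, 5]
BINARY_OP - → 7 - 5 = 2. Stack: [2]
STORE_FAST z → z=2. Stack: []
LOAD_CONST → push 4. Stack: [4]
LOAD_FAST a → push -3. Stack: [4, -3]
BINARY_OP - → 4 - -3 = 7. Stack: [7]
STORE_FAST z → z=7. Stack: []
LOAD_FAST i → push 2. Stack: [2]
LOAD_CONST → push 1. Stack: [2, 1]
BINARY_OP + → 2 + 1 = 3. Stack: [3]
STORE_FAST i → i=3. Stack: []
LOAD_FAST i → push 3. Stack: [3]
LOAD_CONST → push 3. Stack: [3, 3]
COMPARE_OP bool(<) → 3 vs 3 = False. Stack: [False]
POP_JUMP_IF_FALSE → pop False; jump. Stack: []
LOAD_FAST z → push 7. Stack: [7]
RETURN_VALUE → return 7.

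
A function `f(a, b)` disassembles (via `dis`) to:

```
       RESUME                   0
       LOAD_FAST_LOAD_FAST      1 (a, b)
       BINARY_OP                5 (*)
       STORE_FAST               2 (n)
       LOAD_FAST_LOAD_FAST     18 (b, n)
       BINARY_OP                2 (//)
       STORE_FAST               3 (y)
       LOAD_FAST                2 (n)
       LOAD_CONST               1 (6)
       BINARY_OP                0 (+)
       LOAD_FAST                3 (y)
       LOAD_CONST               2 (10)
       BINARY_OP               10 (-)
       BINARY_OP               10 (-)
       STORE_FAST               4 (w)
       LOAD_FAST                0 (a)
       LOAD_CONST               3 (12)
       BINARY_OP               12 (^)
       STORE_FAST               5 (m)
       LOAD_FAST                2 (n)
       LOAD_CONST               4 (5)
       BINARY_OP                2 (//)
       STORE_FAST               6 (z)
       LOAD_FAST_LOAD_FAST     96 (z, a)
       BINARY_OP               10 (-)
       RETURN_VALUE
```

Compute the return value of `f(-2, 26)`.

LOAD_FAST_LOAD_FAST a,b → push -2,26. Stack: [-2, 26]
BINARY_OP * → -2 * 26 = -52. Stack: [-52]
STORE_FAST n → n=-52. Stack: []
LOAD_FAST_LOAD_FAST b,n → push 26,-52. Stack: [26, -52]
BINARY_OP // → 26 // -52 = -1. Stack: [-1]
STORE_FAST y → y=-1. Stack: []
LOAD_FAST n → push -52. Stack: [-52]
LOAD_CONST → push 6. Stack: [-52, 6]
BINARY_OP + → -52 + 6 = -46. Stack: [-46]
LOAD_FAST y → push -1. Stack: [-46, -1]
LOAD_CONST → push 10. Stack: [-46, -1, 10]
BINARY_OP - → -1 - 10 = -11. Stack: [-46, -11]
BINARY_OP - → -46 - -11 = -35. Stack: [-35]
STORE_FAST w → w=-35. Stack: []
LOAD_FAST a → push -2. Stack: [-2]
LOAD_CONST → push 12. Stack: [-2, 12]
BINARY_OP ^ → -2 ^ 12 = -14. Stack: [-14]
STORE_FAST m → m=-14. Stack: []
LOAD_FAST n → push -52. Stack: [-52]
LOAD_CONST → push 5. Stack: [-52, 5]
BINARY_OP // → -52 // 5 = -11. Stack: [-11]
STORE_FAST z → z=-11. Stack: []
LOAD_FAST_LOAD_FAST z,a → push -11,-2. Stack: [-11, -2]
BINARY_OP - → -11 - -2 = -9. Stack: [-9]
RETURN_VALUE → return -9.

-9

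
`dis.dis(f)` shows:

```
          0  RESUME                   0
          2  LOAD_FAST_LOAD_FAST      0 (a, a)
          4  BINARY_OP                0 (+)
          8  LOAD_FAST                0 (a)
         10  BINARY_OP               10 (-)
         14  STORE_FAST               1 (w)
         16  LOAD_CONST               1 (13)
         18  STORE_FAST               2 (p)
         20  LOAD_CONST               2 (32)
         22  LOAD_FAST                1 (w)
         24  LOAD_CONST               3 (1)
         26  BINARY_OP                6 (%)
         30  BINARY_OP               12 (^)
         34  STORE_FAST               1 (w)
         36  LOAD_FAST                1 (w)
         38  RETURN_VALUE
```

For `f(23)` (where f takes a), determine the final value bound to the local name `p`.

13

LOAD_FAST_LOAD_FAST a,a → push 23,23. Stack: [23, 23]
BINARY_OP + → 23 + 23 = 46. Stack: [46]
LOAD_FAST a → push 23. Stack: [46, 23]
BINARY_OP - → 46 - 23 = 23. Stack: [23]
STORE_FAST w → w=23. Stack: []
LOAD_CONST → push 13. Stack: [13]
STORE_FAST p → p=13. Stack: []
LOAD_CONST → push 32. Stack: [32]
LOAD_FAST w → push 23. Stack: [32, 23]
LOAD_CONST → push 1. Stack: [32, 23, 1]
BINARY_OP % → 23 % 1 = 0. Stack: [32, 0]
BINARY_OP ^ → 32 ^ 0 = 32. Stack: [32]
STORE_FAST w → w=32. Stack: []
LOAD_FAST w → push 32. Stack: [32]
RETURN_VALUE → return 32.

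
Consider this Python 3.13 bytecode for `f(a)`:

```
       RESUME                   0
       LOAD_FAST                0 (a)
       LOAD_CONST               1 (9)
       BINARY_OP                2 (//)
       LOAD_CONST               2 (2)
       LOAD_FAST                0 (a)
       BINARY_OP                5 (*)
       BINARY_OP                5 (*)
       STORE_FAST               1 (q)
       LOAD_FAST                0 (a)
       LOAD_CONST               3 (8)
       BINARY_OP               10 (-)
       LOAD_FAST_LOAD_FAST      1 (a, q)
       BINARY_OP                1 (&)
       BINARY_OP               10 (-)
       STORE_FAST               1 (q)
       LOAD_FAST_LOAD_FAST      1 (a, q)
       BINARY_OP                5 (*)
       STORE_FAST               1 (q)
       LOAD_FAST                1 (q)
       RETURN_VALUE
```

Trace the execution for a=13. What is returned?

LOAD_FAST a → push 13. Stack: [13]
LOAD_CONST → push 9. Stack: [13, 9]
BINARY_OP // → 13 // 9 = 1. Stack: [1]
LOAD_CONST → push 2. Stack: [1, 2]
LOAD_FAST a → push 13. Stack: [1, 2, 13]
BINARY_OP * → 2 * 13 = 26. Stack: [1, 26]
BINARY_OP * → 1 * 26 = 26. Stack: [26]
STORE_FAST q → q=26. Stack: []
LOAD_FAST a → push 13. Stack: [13]
LOAD_CONST → push 8. Stack: [13, 8]
BINARY_OP - → 13 - 8 = 5. Stack: [5]
LOAD_FAST_LOAD_FAST a,q → push 13,26. Stack: [5, 13, 26]
BINARY_OP & → 13 & 26 = 8. Stack: [5, 8]
BINARY_OP - → 5 - 8 = -3. Stack: [-3]
STORE_FAST q → q=-3. Stack: []
LOAD_FAST_LOAD_FAST a,q → push 13,-3. Stack: [13, -3]
BINARY_OP * → 13 * -3 = -39. Stack: [-39]
STORE_FAST q → q=-39. Stack: []
LOAD_FAST q → push -39. Stack: [-39]
RETURN_VALUE → return -39.

-39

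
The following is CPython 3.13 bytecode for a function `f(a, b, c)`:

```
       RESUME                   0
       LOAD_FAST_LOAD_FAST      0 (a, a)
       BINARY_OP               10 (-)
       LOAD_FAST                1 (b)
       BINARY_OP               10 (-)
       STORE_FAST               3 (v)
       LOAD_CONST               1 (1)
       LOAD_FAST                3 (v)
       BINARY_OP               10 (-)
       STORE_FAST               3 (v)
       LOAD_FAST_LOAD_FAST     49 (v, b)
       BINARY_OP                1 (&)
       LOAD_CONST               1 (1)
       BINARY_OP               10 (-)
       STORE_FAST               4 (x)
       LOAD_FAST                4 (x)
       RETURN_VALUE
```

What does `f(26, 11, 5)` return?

7

LOAD_FAST_LOAD_FAST a,a → push 26,26. Stack: [26, 26]
BINARY_OP - → 26 - 26 = 0. Stack: [0]
LOAD_FAST b → push 11. Stack: [0, 11]
BINARY_OP - → 0 - 11 = -11. Stack: [-11]
STORE_FAST v → v=-11. Stack: []
LOAD_CONST → push 1. Stack: [1]
LOAD_FAST v → push -11. Stack: [1, -11]
BINARY_OP - → 1 - -11 = 12. Stack: [12]
STORE_FAST v → v=12. Stack: []
LOAD_FAST_LOAD_FAST v,b → push 12,11. Stack: [12, 11]
BINARY_OP & → 12 & 11 = 8. Stack: [8]
LOAD_CONST → push 1. Stack: [8, 1]
BINARY_OP - → 8 - 1 = 7. Stack: [7]
STORE_FAST x → x=7. Stack: []
LOAD_FAST x → push 7. Stack: [7]
RETURN_VALUE → return 7.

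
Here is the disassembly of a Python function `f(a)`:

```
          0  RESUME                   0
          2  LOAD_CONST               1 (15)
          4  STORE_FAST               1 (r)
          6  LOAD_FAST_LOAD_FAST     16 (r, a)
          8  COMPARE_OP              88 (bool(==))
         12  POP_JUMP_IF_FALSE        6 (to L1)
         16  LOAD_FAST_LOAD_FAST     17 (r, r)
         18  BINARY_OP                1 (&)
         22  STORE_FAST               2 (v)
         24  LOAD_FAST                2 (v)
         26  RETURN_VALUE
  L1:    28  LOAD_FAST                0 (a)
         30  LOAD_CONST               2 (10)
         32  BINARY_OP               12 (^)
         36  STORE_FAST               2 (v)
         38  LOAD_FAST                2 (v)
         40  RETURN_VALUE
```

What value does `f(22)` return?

LOAD_CONST → push 15. Stack: [15]
STORE_FAST r → r=15. Stack: []
LOAD_FAST_LOAD_FAST r,a → push 15,22. Stack: [15, 22]
COMPARE_OP bool(==) → 15 vs 22 = False. Stack: [False]
POP_JUMP_IF_FALSE → pop False; jump. Stack: []
LOAD_FAST a → push 22. Stack: [22]
LOAD_CONST → push 10. Stack: [22, 10]
BINARY_OP ^ → 22 ^ 10 = 28. Stack: [28]
STORE_FAST v → v=28. Stack: []
LOAD_FAST v → push 28. Stack: [28]
RETURN_VALUE → return 28.

28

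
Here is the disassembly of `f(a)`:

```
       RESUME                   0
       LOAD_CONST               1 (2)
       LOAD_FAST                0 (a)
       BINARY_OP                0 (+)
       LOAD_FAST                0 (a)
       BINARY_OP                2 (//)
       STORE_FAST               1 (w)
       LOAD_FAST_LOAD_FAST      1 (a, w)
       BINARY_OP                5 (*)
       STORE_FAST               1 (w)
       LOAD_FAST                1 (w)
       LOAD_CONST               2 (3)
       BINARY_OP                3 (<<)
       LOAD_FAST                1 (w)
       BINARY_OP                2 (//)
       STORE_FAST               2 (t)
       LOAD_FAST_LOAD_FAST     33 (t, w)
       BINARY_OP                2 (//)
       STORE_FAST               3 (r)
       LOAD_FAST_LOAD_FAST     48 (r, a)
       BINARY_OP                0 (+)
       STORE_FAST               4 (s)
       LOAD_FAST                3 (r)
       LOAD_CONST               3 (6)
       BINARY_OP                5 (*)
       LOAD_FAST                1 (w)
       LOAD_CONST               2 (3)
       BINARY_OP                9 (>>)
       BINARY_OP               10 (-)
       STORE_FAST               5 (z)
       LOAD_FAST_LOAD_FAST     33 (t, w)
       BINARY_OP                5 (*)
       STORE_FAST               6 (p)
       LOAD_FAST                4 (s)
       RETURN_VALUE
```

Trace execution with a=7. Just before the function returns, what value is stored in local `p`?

56

LOAD_CONST → push 2. Stack: [2]
LOAD_FAST a → push 7. Stack: [2, 7]
BINARY_OP + → 2 + 7 = 9. Stack: [9]
LOAD_FAST a → push 7. Stack: [9, 7]
BINARY_OP // → 9 // 7 = 1. Stack: [1]
STORE_FAST w → w=1. Stack: []
LOAD_FAST_LOAD_FAST a,w → push 7,1. Stack: [7, 1]
BINARY_OP * → 7 * 1 = 7. Stack: [7]
STORE_FAST w → w=7. Stack: []
LOAD_FAST w → push 7. Stack: [7]
LOAD_CONST → push 3. Stack: [7, 3]
BINARY_OP << → 7 << 3 = 56. Stack: [56]
LOAD_FAST w → push 7. Stack: [56, 7]
BINARY_OP // → 56 // 7 = 8. Stack: [8]
STORE_FAST t → t=8. Stack: []
LOAD_FAST_LOAD_FAST t,w → push 8,7. Stack: [8, 7]
BINARY_OP // → 8 // 7 = 1. Stack: [1]
STORE_FAST r → r=1. Stack: []
LOAD_FAST_LOAD_FAST r,a → push 1,7. Stack: [1, 7]
BINARY_OP + → 1 + 7 = 8. Stack: [8]
STORE_FAST s → s=8. Stack: []
LOAD_FAST r → push 1. Stack: [1]
LOAD_CONST → push 6. Stack: [1, 6]
BINARY_OP * → 1 * 6 = 6. Stack: [6]
LOAD_FAST w → push 7. Stack: [6, 7]
LOAD_CONST → push 3. Stack: [6, 7, 3]
BINARY_OP >> → 7 >> 3 = 0. Stack: [6, 0]
BINARY_OP - → 6 - 0 = 6. Stack: [6]
STORE_FAST z → z=6. Stack: []
LOAD_FAST_LOAD_FAST t,w → push 8,7. Stack: [8, 7]
BINARY_OP * → 8 * 7 = 56. Stack: [56]
STORE_FAST p → p=56. Stack: []
LOAD_FAST s → push 8. Stack: [8]
RETURN_VALUE → return 8.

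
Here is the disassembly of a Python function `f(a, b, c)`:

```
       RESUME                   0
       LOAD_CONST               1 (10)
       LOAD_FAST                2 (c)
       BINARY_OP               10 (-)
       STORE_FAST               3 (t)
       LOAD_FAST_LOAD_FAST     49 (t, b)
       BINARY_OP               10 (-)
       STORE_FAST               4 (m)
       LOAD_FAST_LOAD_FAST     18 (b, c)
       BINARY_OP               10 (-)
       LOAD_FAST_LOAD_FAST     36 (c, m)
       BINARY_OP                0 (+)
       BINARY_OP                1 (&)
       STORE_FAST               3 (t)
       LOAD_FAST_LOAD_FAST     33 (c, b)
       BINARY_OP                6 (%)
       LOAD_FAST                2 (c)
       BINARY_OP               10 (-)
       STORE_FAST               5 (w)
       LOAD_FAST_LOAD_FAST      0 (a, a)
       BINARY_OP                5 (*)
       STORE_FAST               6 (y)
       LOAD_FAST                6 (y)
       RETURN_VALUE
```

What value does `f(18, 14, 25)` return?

LOAD_CONST → push 10. Stack: [10]
LOAD_FAST c → push 25. Stack: [10, 25]
BINARY_OP - → 10 - 25 = -15. Stack: [-15]
STORE_FAST t → t=-15. Stack: []
LOAD_FAST_LOAD_FAST t,b → push -15,14. Stack: [-15, 14]
BINARY_OP - → -15 - 14 = -29. Stack: [-29]
STORE_FAST m → m=-29. Stack: []
LOAD_FAST_LOAD_FAST b,c → push 14,25. Stack: [14, 25]
BINARY_OP - → 14 - 25 = -11. Stack: [-11]
LOAD_FAST_LOAD_FAST c,m → push 25,-29. Stack: [-11, 25, -29]
BINARY_OP + → 25 + -29 = -4. Stack: [-11, -4]
BINARY_OP & → -11 & -4 = -12. Stack: [-12]
STORE_FAST t → t=-12. Stack: []
LOAD_FAST_LOAD_FAST c,b → push 25,14. Stack: [25, 14]
BINARY_OP % → 25 % 14 = 11. Stack: [11]
LOAD_FAST c → push 25. Stack: [11, 25]
BINARY_OP - → 11 - 25 = -14. Stack: [-14]
STORE_FAST w → w=-14. Stack: []
LOAD_FAST_LOAD_FAST a,a → push 18,18. Stack: [18, 18]
BINARY_OP * → 18 * 18 = 324. Stack: [324]
STORE_FAST y → y=324. Stack: []
LOAD_FAST y → push 324. Stack: [324]
RETURN_VALUE → return 324.

324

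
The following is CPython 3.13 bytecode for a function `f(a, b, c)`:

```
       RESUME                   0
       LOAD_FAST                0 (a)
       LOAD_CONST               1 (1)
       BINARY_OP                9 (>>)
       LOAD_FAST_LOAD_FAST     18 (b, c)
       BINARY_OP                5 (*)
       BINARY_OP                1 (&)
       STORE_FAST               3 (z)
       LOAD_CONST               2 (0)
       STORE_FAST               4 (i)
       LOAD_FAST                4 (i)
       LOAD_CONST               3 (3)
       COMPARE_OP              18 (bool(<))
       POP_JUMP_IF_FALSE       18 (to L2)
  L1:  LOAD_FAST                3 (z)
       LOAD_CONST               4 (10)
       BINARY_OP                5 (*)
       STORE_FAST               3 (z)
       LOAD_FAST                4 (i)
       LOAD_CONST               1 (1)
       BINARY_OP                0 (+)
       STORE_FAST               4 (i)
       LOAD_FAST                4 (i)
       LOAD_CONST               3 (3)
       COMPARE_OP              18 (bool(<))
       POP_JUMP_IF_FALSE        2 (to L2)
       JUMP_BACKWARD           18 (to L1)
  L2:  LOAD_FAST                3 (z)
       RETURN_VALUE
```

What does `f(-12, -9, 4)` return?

LOAD_FAST a → push -12. Stack: [-12]
LOAD_CONST → push 1. Stack: [-12, 1]
BINARY_OP >> → -12 >> 1 = -6. Stack: [-6]
LOAD_FAST_LOAD_FAST b,c → push -9,4. Stack: [-6, -9, 4]
BINARY_OP * → -9 * 4 = -36. Stack: [-6, -36]
BINARY_OP & → -6 & -36 = -40. Stack: [-40]
STORE_FAST z → z=-40. Stack: []
LOAD_CONST → push 0. Stack: [0]
STORE_FAST i → i=0. Stack: []
LOAD_FAST i → push 0. Stack: [0]
LOAD_CONST → push 3. Stack: [0, 3]
COMPARE_OP bool(<) → 0 vs 3 = True. Stack: [True]
POP_JUMP_IF_FALSE → pop True; no jump. Stack: []
LOAD_FAST z → push -40. Stack: [-40]
LOAD_CONST → push 10. Stack: [-40, 10]
BINARY_OP * → -40 * 10 = -400. Stack: [-400]
STORE_FAST z → z=-400. Stack: []
LOAD_FAST i → push 0. Stack: [0]
LOAD_CONST → push 1. Stack: [0, 1]
BINARY_OP + → 0 + 1 = 1. Stack: [1]
STORE_FAST i → i=1. Stack: []
LOAD_FAST i → push 1. Stack: [1]
LOAD_CONST → push 3. Stack: [1, 3]
COMPARE_OP bool(<) → 1 vs 3 = True. Stack: [True]
POP_JUMP_IF_FALSE → pop True; no jump. Stack: []
LOAD_FAST z → push -400. Stack: [-400]
LOAD_CONST → push 10. Stack: [-400, 10]
BINARY_OP * → -400 * 10 = -4000. Stack: [-4000]
STORE_FAST z → z=-4000. Stack: []
LOAD_FAST i → push 1. Stack: [1]
LOAD_CONST → push 1. Stack: [1, 1]
BINARY_OP + → 1 + 1 = 2. Stack: [2]
STORE_FAST i → i=2. Stack: []
LOAD_FAST i → push 2. Stack: [2]
LOAD_CONST → push 3. Stack: [2, 3]
COMPARE_OP bool(<) → 2 vs 3 = True. Stack: [True]
POP_JUMP_IF_FALSE → pop True; no jump. Stack: []
LOAD_FAST z → push -4000. Stack: [-4000]
LOAD_CONST → push 10. Stack: [-4000, 10]
BINARY_OP * → -4000 * 10 = -40000. Stack: [-40000]
STORE_FAST z → z=-40000. Stack: []
LOAD_FAST i → push 2. Stack: [2]
LOAD_CONST → push 1. Stack: [2, 1]
BINARY_OP + → 2 + 1 = 3. Stack: [3]
STORE_FAST i → i=3. Stack: []
LOAD_FAST i → push 3. Stack: [3]
LOAD_CONST → push 3. Stack: [3, 3]
COMPARE_OP bool(<) → 3 vs 3 = False. Stack: [False]
POP_JUMP_IF_FALSE → pop False; jump. Stack: []
LOAD_FAST z → push -40000. Stack: [-40000]
RETURN_VALUE → return -40000.

-40000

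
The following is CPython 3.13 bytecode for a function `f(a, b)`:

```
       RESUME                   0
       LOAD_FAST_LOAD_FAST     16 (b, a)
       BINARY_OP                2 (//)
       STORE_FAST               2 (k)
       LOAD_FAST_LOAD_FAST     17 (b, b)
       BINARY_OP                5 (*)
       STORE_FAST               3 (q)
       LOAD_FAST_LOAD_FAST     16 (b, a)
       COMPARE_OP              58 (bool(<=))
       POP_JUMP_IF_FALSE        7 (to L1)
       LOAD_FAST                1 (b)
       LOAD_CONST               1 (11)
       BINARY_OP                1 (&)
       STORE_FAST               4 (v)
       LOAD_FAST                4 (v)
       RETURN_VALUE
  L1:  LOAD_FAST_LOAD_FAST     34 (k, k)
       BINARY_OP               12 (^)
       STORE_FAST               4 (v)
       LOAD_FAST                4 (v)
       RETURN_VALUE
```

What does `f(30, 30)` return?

LOAD_FAST_LOAD_FAST b,a → push 30,30. Stack: [30, 30]
BINARY_OP // → 30 // 30 = 1. Stack: [1]
STORE_FAST k → k=1. Stack: []
LOAD_FAST_LOAD_FAST b,b → push 30,30. Stack: [30, 30]
BINARY_OP * → 30 * 30 = 900. Stack: [900]
STORE_FAST q → q=900. Stack: []
LOAD_FAST_LOAD_FAST b,a → push 30,30. Stack: [30, 30]
COMPARE_OP bool(<=) → 30 vs 30 = True. Stack: [True]
POP_JUMP_IF_FALSE → pop True; no jump. Stack: []
LOAD_FAST b → push 30. Stack: [30]
LOAD_CONST → push 11. Stack: [30, 11]
BINARY_OP & → 30 & 11 = 10. Stack: [10]
STORE_FAST v → v=10. Stack: []
LOAD_FAST v → push 10. Stack: [10]
RETURN_VALUE → return 10.

10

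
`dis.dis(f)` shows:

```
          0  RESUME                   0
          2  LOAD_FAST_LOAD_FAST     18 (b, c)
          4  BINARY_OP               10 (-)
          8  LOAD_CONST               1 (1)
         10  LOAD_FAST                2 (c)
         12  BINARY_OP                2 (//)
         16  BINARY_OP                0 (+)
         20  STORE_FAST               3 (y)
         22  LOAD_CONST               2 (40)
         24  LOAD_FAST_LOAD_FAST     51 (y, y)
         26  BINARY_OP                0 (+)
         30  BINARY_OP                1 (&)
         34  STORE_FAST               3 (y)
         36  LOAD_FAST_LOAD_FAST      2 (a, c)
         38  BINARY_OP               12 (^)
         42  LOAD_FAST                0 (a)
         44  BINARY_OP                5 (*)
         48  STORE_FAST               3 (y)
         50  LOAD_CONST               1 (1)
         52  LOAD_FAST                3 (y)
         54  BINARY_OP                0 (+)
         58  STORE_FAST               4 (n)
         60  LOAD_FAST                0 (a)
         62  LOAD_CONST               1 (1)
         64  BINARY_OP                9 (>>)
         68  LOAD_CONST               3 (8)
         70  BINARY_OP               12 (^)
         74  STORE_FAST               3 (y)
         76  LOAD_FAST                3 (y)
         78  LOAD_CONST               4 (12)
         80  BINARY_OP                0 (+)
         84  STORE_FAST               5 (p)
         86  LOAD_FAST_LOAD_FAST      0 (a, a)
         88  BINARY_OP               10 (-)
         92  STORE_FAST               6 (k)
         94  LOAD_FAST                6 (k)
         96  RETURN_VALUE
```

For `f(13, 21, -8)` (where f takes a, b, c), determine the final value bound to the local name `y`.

14

LOAD_FAST_LOAD_FAST b,c → push 21,-8. Stack: [21, -8]
BINARY_OP - → 21 - -8 = 29. Stack: [29]
LOAD_CONST → push 1. Stack: [29, 1]
LOAD_FAST c → push -8. Stack: [29, 1, -8]
BINARY_OP // → 1 // -8 = -1. Stack: [29, -1]
BINARY_OP + → 29 + -1 = 28. Stack: [28]
STORE_FAST y → y=28. Stack: []
LOAD_CONST → push 40. Stack: [40]
LOAD_FAST_LOAD_FAST y,y → push 28,28. Stack: [40, 28, 28]
BINARY_OP + → 28 + 28 = 56. Stack: [40, 56]
BINARY_OP & → 40 & 56 = 40. Stack: [40]
STORE_FAST y → y=40. Stack: []
LOAD_FAST_LOAD_FAST a,c → push 13,-8. Stack: [13, -8]
BINARY_OP ^ → 13 ^ -8 = -11. Stack: [-11]
LOAD_FAST a → push 13. Stack: [-11, 13]
BINARY_OP * → -11 * 13 = -143. Stack: [-143]
STORE_FAST y → y=-143. Stack: []
LOAD_CONST → push 1. Stack: [1]
LOAD_FAST y → push -143. Stack: [1, -143]
BINARY_OP + → 1 + -143 = -142. Stack: [-142]
STORE_FAST n → n=-142. Stack: []
LOAD_FAST a → push 13. Stack: [13]
LOAD_CONST → push 1. Stack: [13, 1]
BINARY_OP >> → 13 >> 1 = 6. Stack: [6]
LOAD_CONST → push 8. Stack: [6, 8]
BINARY_OP ^ → 6 ^ 8 = 14. Stack: [14]
STORE_FAST y → y=14. Stack: []
LOAD_FAST y → push 14. Stack: [14]
LOAD_CONST → push 12. Stack: [14, 12]
BINARY_OP + → 14 + 12 = 26. Stack: [26]
STORE_FAST p → p=26. Stack: []
LOAD_FAST_LOAD_FAST a,a → push 13,13. Stack: [13, 13]
BINARY_OP - → 13 - 13 = 0. Stack: [0]
STORE_FAST k → k=0. Stack: []
LOAD_FAST k → push 0. Stack: [0]
RETURN_VALUE → return 0.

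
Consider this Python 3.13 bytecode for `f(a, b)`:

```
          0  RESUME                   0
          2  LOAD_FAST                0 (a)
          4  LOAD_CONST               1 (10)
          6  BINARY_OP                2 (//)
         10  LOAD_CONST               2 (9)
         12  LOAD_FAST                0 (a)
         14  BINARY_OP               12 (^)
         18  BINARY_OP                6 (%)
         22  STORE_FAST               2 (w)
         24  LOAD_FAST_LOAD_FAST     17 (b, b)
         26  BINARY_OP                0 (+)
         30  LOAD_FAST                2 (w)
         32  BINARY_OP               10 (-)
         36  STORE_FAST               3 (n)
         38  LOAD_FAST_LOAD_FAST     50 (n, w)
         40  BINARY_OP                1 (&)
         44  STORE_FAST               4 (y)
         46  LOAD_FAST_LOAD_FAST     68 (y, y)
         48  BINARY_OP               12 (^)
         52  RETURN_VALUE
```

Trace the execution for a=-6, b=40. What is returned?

LOAD_FAST a → push -6. Stack: [-6]
LOAD_CONST → push 10. Stack: [-6, 10]
BINARY_OP // → -6 // 10 = -1. Stack: [-1]
LOAD_CONST → push 9. Stack: [-1, 9]
LOAD_FAST a → push -6. Stack: [-1, 9, -6]
BINARY_OP ^ → 9 ^ -6 = -13. Stack: [-1, -13]
BINARY_OP % → -1 % -13 = -1. Stack: [-1]
STORE_FAST w → w=-1. Stack: []
LOAD_FAST_LOAD_FAST b,b → push 40,40. Stack: [40, 40]
BINARY_OP + → 40 + 40 = 80. Stack: [80]
LOAD_FAST w → push -1. Stack: [80, -1]
BINARY_OP - → 80 - -1 = 81. Stack: [81]
STORE_FAST n → n=81. Stack: []
LOAD_FAST_LOAD_FAST n,w → push 81,-1. Stack: [81, -1]
BINARY_OP & → 81 & -1 = 81. Stack: [81]
STORE_FAST y → y=81. Stack: []
LOAD_FAST_LOAD_FAST y,y → push 81,81. Stack: [81, 81]
BINARY_OP ^ → 81 ^ 81 = 0. Stack: [0]
RETURN_VALUE → return 0.

0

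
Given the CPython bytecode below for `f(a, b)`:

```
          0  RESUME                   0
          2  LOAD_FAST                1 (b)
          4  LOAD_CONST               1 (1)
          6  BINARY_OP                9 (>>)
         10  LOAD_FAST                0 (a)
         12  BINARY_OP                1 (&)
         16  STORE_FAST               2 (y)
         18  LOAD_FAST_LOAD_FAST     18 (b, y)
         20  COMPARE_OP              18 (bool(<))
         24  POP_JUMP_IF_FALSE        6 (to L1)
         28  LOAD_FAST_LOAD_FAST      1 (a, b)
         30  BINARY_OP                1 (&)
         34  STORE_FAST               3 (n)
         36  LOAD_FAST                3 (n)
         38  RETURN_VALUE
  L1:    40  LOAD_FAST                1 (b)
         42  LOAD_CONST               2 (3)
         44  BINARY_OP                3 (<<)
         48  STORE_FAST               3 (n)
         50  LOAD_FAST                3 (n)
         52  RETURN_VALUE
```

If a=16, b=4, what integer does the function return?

32

LOAD_FAST b → push 4. Stack: [4]
LOAD_CONST → push 1. Stack: [4, 1]
BINARY_OP >> → 4 >> 1 = 2. Stack: [2]
LOAD_FAST a → push 16. Stack: [2, 16]
BINARY_OP & → 2 & 16 = 0. Stack: [0]
STORE_FAST y → y=0. Stack: []
LOAD_FAST_LOAD_FAST b,y → push 4,0. Stack: [4, 0]
COMPARE_OP bool(<) → 4 vs 0 = False. Stack: [False]
POP_JUMP_IF_FALSE → pop False; jump. Stack: []
LOAD_FAST b → push 4. Stack: [4]
LOAD_CONST → push 3. Stack: [4, 3]
BINARY_OP << → 4 << 3 = 32. Stack: [32]
STORE_FAST n → n=32. Stack: []
LOAD_FAST n → push 32. Stack: [32]
RETURN_VALUE → return 32.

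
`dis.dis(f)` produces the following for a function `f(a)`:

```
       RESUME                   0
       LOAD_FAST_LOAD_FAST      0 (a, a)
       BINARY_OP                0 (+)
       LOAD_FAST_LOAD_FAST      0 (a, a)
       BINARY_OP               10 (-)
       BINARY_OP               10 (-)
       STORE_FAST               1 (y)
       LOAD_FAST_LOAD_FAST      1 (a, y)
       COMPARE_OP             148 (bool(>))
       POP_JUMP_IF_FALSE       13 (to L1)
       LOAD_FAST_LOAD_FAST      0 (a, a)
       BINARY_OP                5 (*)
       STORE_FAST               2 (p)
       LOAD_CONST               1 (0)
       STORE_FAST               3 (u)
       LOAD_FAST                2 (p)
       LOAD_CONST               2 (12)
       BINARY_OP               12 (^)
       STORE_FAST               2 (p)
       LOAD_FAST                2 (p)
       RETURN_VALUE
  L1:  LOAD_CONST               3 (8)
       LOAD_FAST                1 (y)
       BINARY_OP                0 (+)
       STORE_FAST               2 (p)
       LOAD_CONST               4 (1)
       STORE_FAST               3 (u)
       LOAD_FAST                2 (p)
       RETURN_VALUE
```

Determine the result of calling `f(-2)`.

LOAD_FAST_LOAD_FAST a,a → push -2,-2. Stack: [-2, -2]
BINARY_OP + → -2 + -2 = -4. Stack: [-4]
LOAD_FAST_LOAD_FAST a,a → push -2,-2. Stack: [-4, -2, -2]
BINARY_OP - → -2 - -2 = 0. Stack: [-4, 0]
BINARY_OP - → -4 - 0 = -4. Stack: [-4]
STORE_FAST y → y=-4. Stack: []
LOAD_FAST_LOAD_FAST a,y → push -2,-4. Stack: [-2, -4]
COMPARE_OP bool(>) → -2 vs -4 = True. Stack: [True]
POP_JUMP_IF_FALSE → pop True; no jump. Stack: []
LOAD_FAST_LOAD_FAST a,a → push -2,-2. Stack: [-2, -2]
BINARY_OP * → -2 * -2 = 4. Stack: [4]
STORE_FAST p → p=4. Stack: []
LOAD_CONST → push 0. Stack: [0]
STORE_FAST u → u=0. Stack: []
LOAD_FAST p → push 4. Stack: [4]
LOAD_CONST → push 12. Stack: [4, 12]
BINARY_OP ^ → 4 ^ 12 = 8. Stack: [8]
STORE_FAST p → p=8. Stack: []
LOAD_FAST p → push 8. Stack: [8]
RETURN_VALUE → return 8.

8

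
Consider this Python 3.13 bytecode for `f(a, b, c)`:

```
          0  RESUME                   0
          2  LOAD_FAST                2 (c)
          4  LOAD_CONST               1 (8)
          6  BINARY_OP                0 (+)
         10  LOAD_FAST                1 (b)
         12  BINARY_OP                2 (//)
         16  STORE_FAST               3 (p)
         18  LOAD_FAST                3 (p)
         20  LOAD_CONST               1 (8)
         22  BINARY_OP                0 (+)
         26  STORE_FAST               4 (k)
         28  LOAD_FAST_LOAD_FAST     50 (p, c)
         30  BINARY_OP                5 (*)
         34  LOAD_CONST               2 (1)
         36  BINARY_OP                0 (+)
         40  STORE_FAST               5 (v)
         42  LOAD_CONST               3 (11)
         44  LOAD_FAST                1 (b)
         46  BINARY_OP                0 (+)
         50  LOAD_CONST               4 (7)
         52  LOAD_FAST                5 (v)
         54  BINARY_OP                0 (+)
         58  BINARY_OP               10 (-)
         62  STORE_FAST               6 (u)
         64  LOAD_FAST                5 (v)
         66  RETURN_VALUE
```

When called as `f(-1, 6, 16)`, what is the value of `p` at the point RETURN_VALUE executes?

LOAD_FAST c → push 16. Stack: [16]
LOAD_CONST → push 8. Stack: [16, 8]
BINARY_OP + → 16 + 8 = 24. Stack: [24]
LOAD_FAST b → push 6. Stack: [24, 6]
BINARY_OP // → 24 // 6 = 4. Stack: [4]
STORE_FAST p → p=4. Stack: []
LOAD_FAST p → push 4. Stack: [4]
LOAD_CONST → push 8. Stack: [4, 8]
BINARY_OP + → 4 + 8 = 12. Stack: [12]
STORE_FAST k → k=12. Stack: []
LOAD_FAST_LOAD_FAST p,c → push 4,16. Stack: [4, 16]
BINARY_OP * → 4 * 16 = 64. Stack: [64]
LOAD_CONST → push 1. Stack: [64, 1]
BINARY_OP + → 64 + 1 = 65. Stack: [65]
STORE_FAST v → v=65. Stack: []
LOAD_CONST → push 11. Stack: [11]
LOAD_FAST b → push 6. Stack: [11, 6]
BINARY_OP + → 11 + 6 = 17. Stack: [17]
LOAD_CONST → push 7. Stack: [17, 7]
LOAD_FAST v → push 65. Stack: [17, 7, 65]
BINARY_OP + → 7 + 65 = 72. Stack: [17, 72]
BINARY_OP - → 17 - 72 = -55. Stack: [-55]
STORE_FAST u → u=-55. Stack: []
LOAD_FAST v → push 65. Stack: [65]
RETURN_VALUE → return 65.

4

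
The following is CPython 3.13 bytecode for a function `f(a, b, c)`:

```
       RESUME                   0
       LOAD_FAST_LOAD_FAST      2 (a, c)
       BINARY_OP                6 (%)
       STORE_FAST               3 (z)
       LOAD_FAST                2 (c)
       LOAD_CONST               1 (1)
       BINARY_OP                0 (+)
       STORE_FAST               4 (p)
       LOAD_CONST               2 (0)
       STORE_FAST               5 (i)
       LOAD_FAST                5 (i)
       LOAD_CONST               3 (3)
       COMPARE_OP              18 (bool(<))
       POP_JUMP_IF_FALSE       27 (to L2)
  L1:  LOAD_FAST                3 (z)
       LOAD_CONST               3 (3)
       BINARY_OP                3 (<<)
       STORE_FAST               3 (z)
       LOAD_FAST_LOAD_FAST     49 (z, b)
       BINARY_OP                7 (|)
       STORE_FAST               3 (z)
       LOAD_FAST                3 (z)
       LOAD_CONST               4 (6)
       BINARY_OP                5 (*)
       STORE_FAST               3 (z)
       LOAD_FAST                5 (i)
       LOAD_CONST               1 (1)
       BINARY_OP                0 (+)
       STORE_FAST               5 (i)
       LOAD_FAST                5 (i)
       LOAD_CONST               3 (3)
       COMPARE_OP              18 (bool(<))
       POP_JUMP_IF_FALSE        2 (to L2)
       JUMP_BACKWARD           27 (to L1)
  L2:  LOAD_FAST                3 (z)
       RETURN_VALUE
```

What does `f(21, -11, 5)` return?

LOAD_FAST_LOAD_FAST a,c → push 21,5
BINARY_OP % → 21 % 5 = 1
STORE_FAST z → z=1
LOAD_FAST c → push 5
LOAD_CONST → push 1
BINARY_OP + → 5 + 1 = 6
STORE_FAST p → p=6
LOAD_CONST → push 0
STORE_FAST i → i=0
LOAD_FAST i → push 0
LOAD_CONST → push 3
COMPARE_OP bool(<) → 0 vs 3 = True
POP_JUMP_IF_FALSE → pop True; no jump
LOAD_FAST z → push 1
LOAD_CONST → push 3
BINARY_OP << → 1 << 3 = 8
STORE_FAST z → z=8
LOAD_FAST_LOAD_FAST z,b → push 8,-11
BINARY_OP | → 8 | -11 = -3
STORE_FAST z → z=-3
LOAD_FAST z → push -3
LOAD_CONST → push 6
BINARY_OP * → -3 * 6 = -18
STORE_FAST z → z=-18
LOAD_FAST i → push 0
LOAD_CONST → push 1
BINARY_OP + → 0 + 1 = 1
STORE_FAST i → i=1
LOAD_FAST i → push 1
LOAD_CONST → push 3
COMPARE_OP bool(<) → 1 vs 3 = True
POP_JUMP_IF_FALSE → pop True; no jump
LOAD_FAST z → push -18
LOAD_CONST → push 3
BINARY_OP << → -18 << 3 = -144
STORE_FAST z → z=-144
LOAD_FAST_LOAD_FAST z,b → push -144,-11
BINARY_OP | → -144 | -11 = -11
STORE_FAST z → z=-11
LOAD_FAST z → push -11
LOAD_CONST → push 6
BINARY_OP * → -11 * 6 = -66
STORE_FAST z → z=-66
LOAD_FAST i → push 1
LOAD_CONST → push 1
BINARY_OP + → 1 + 1 = 2
STORE_FAST i → i=2
LOAD_FAST i → push 2
LOAD_CONST → push 3
COMPARE_OP bool(<) → 2 vs 3 = True
POP_JUMP_IF_FALSE → pop True; no jump
LOAD_FAST z → push -66
LOAD_CONST → push 3
BINARY_OP << → -66 << 3 = -528
STORE_FAST z → z=-528
LOAD_FAST_LOAD_FAST z,b → push -528,-11
BINARY_OP | → -528 | -11 = -11
STORE_FAST z → z=-11
LOAD_FAST z → push -11
LOAD_CONST → push 6
BINARY_OP * → -11 * 6 = -66
STORE_FAST z → z=-66
LOAD_FAST i → push 2
LOAD_CONST → push 1
BINARY_OP + → 2 + 1 = 3
STORE_FAST i → i=3
LOAD_FAST i → push 3
LOAD_CONST → push 3
COMPARE_OP bool(<) → 3 vs 3 = False
POP_JUMP_IF_FALSE → pop False; jump
LOAD_FAST z → push -66
RETURN_VALUE → return -66.

-66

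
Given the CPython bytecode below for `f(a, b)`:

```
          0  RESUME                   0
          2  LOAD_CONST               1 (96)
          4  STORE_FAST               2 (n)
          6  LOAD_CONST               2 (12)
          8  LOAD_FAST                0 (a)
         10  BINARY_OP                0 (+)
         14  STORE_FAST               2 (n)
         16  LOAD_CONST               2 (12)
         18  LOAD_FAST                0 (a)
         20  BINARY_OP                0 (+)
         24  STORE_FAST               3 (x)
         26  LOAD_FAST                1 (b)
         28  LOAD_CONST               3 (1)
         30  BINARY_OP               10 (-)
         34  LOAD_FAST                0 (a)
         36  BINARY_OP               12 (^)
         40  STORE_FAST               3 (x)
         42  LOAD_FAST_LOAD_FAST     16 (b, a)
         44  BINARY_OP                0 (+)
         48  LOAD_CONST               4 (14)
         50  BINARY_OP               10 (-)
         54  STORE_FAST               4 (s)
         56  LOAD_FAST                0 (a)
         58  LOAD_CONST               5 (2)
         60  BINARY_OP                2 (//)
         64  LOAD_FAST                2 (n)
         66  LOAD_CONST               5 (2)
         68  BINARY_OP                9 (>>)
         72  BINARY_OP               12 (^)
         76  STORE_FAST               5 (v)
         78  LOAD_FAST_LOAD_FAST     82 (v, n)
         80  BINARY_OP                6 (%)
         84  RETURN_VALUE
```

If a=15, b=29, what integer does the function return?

1

LOAD_CONST → push 96. Stack: [96]
STORE_FAST n → n=96. Stack: []
LOAD_CONST → push 12. Stack: [12]
LOAD_FAST a → push 15. Stack: [12, 15]
BINARY_OP + → 12 + 15 = 27. Stack: [27]
STORE_FAST n → n=27. Stack: []
LOAD_CONST → push 12. Stack: [12]
LOAD_FAST a → push 15. Stack: [12, 15]
BINARY_OP + → 12 + 15 = 27. Stack: [27]
STORE_FAST x → x=27. Stack: []
LOAD_FAST b → push 29. Stack: [29]
LOAD_CONST → push 1. Stack: [29, 1]
BINARY_OP - → 29 - 1 = 28. Stack: [28]
LOAD_FAST a → push 15. Stack: [28, 15]
BINARY_OP ^ → 28 ^ 15 = 19. Stack: [19]
STORE_FAST x → x=19. Stack: []
LOAD_FAST_LOAD_FAST b,a → push 29,15. Stack: [29, 15]
BINARY_OP + → 29 + 15 = 44. Stack: [44]
LOAD_CONST → push 14. Stack: [44, 14]
BINARY_OP - → 44 - 14 = 30. Stack: [30]
STORE_FAST s → s=30. Stack: []
LOAD_FAST a → push 15. Stack: [15]
LOAD_CONST → push 2. Stack: [15, 2]
BINARY_OP // → 15 // 2 = 7. Stack: [7]
LOAD_FAST n → push 27. Stack: [7, 27]
LOAD_CONST → push 2. Stack: [7, 27, 2]
BINARY_OP >> → 27 >> 2 = 6. Stack: [7, 6]
BINARY_OP ^ → 7 ^ 6 = 1. Stack: [1]
STORE_FAST v → v=1. Stack: []
LOAD_FAST_LOAD_FAST v,n → push 1,27. Stack: [1, 27]
BINARY_OP % → 1 % 27 = 1. Stack: [1]
RETURN_VALUE → return 1.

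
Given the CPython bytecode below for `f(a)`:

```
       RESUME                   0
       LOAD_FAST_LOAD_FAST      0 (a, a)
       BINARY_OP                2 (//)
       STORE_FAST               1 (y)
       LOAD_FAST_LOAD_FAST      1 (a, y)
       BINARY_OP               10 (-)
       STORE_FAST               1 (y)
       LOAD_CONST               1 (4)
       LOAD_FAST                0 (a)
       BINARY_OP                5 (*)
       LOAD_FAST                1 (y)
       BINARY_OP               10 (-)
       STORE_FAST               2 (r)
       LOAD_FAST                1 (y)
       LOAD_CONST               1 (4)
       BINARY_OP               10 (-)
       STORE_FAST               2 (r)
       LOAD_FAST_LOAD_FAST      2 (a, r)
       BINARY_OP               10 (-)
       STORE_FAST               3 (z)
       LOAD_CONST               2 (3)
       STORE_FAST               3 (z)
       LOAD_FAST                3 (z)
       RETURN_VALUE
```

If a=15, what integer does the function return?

LOAD_FAST_LOAD_FAST a,a → push 15,15. Stack: [15, 15]
BINARY_OP // → 15 // 15 = 1. Stack: [1]
STORE_FAST y → y=1. Stack: []
LOAD_FAST_LOAD_FAST a,y → push 15,1. Stack: [15, 1]
BINARY_OP - → 15 - 1 = 14. Stack: [14]
STORE_FAST y → y=14. Stack: []
LOAD_CONST → push 4. Stack: [4]
LOAD_FAST a → push 15. Stack: [4, 15]
BINARY_OP * → 4 * 15 = 60. Stack: [60]
LOAD_FAST y → push 14. Stack: [60, 14]
BINARY_OP - → 60 - 14 = 46. Stack: [46]
STORE_FAST r → r=46. Stack: []
LOAD_FAST y → push 14. Stack: [14]
LOAD_CONST → push 4. Stack: [14, 4]
BINARY_OP - → 14 - 4 = 10. Stack: [10]
STORE_FAST r → r=10. Stack: []
LOAD_FAST_LOAD_FAST a,r → push 15,10. Stack: [15, 10]
BINARY_OP - → 15 - 10 = 5. Stack: [5]
STORE_FAST z → z=5. Stack: []
LOAD_CONST → push 3. Stack: [3]
STORE_FAST z → z=3. Stack: []
LOAD_FAST z → push 3. Stack: [3]
RETURN_VALUE → return 3.

3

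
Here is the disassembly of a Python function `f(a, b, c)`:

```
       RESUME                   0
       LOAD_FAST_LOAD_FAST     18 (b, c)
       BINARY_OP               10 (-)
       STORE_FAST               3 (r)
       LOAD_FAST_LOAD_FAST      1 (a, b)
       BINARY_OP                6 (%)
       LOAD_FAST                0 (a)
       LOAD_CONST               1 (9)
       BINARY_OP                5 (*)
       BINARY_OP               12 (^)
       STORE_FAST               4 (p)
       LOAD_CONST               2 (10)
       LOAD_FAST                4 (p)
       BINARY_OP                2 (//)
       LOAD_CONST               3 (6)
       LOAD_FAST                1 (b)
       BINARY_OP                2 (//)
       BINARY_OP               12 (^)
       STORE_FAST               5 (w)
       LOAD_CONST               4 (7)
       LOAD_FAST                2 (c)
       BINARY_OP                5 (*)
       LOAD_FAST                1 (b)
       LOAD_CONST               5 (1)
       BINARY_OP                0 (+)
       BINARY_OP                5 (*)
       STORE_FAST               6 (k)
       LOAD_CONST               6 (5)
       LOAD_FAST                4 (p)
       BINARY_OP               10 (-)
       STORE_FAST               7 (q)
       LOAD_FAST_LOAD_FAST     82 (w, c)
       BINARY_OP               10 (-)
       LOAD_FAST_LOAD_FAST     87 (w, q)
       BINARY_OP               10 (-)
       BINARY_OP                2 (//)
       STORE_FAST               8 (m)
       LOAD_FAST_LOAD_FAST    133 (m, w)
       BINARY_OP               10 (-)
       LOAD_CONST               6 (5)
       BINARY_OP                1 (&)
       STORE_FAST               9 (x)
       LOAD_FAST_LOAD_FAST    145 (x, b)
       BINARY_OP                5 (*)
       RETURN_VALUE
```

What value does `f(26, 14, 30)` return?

LOAD_FAST_LOAD_FAST b,c → push 14,30. Stack: [14, 30]
BINARY_OP - → 14 - 30 = -16. Stack: [-16]
STORE_FAST r → r=-16. Stack: []
LOAD_FAST_LOAD_FAST a,b → push 26,14. Stack: [26, 14]
BINARY_OP % → 26 % 14 = 12. Stack: [12]
LOAD_FAST a → push 26. Stack: [12, 26]
LOAD_CONST → push 9. Stack: [12, 26, 9]
BINARY_OP * → 26 * 9 = 234. Stack: [12, 234]
BINARY_OP ^ → 12 ^ 234 = 230. Stack: [230]
STORE_FAST p → p=230. Stack: []
LOAD_CONST → push 10. Stack: [10]
LOAD_FAST p → push 230. Stack: [10, 230]
BINARY_OP // → 10 // 230 = 0. Stack: [0]
LOAD_CONST → push 6. Stack: [0, 6]
LOAD_FAST b → push 14. Stack: [0, 6, 14]
BINARY_OP // → 6 // 14 = 0. Stack: [0, 0]
BINARY_OP ^ → 0 ^ 0 = 0. Stack: [0]
STORE_FAST w → w=0. Stack: []
LOAD_CONST → push 7. Stack: [7]
LOAD_FAST c → push 30. Stack: [7, 30]
BINARY_OP * → 7 * 30 = 210. Stack: [210]
LOAD_FAST b → push 14. Stack: [210, 14]
LOAD_CONST → push 1. Stack: [210, 14, 1]
BINARY_OP + → 14 + 1 = 15. Stack: [210, 15]
BINARY_OP * → 210 * 15 = 3150. Stack: [3150]
STORE_FAST k → k=3150. Stack: []
LOAD_CONST → push 5. Stack: [5]
LOAD_FAST p → push 230. Stack: [5, 230]
BINARY_OP - → 5 - 230 = -225. Stack: [-225]
STORE_FAST q → q=-225. Stack: []
LOAD_FAST_LOAD_FAST w,c → push 0,30. Stack: [0, 30]
BINARY_OP - → 0 - 30 = -30. Stack: [-30]
LOAD_FAST_LOAD_FAST w,q → push 0,-225. Stack: [-30, 0, -225]
BINARY_OP - → 0 - -225 = 225. Stack: [-30, 225]
BINARY_OP // → -30 // 225 = -1. Stack: [-1]
STORE_FAST m → m=-1. Stack: []
LOAD_FAST_LOAD_FAST m,w → push -1,0. Stack: [-1, 0]
BINARY_OP - → -1 - 0 = -1. Stack: [-1]
LOAD_CONST → push 5. Stack: [-1, 5]
BINARY_OP & → -1 & 5 = 5. Stack: [5]
STORE_FAST x → x=5. Stack: []
LOAD_FAST_LOAD_FAST x,b → push 5,14. Stack: [5, 14]
BINARY_OP * → 5 * 14 = 70. Stack: [70]
RETURN_VALUE → return 70.

70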